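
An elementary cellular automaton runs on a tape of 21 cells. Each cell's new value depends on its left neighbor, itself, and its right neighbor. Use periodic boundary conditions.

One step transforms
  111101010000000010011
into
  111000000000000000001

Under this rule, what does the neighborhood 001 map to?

0

At position 15 the neighborhood is 001; the next row has 0 there.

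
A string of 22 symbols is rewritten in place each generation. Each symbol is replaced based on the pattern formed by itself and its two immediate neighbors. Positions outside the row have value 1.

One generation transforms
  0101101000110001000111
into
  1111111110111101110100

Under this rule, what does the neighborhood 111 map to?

At position 20 the neighborhood is 111; the next row has 0 there.

0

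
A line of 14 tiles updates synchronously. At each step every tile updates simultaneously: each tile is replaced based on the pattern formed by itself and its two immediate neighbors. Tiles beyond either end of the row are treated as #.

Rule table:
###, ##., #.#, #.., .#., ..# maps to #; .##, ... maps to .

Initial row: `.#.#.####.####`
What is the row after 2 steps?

step 1: #####.####.###
step 2: ######.####.##

######.####.##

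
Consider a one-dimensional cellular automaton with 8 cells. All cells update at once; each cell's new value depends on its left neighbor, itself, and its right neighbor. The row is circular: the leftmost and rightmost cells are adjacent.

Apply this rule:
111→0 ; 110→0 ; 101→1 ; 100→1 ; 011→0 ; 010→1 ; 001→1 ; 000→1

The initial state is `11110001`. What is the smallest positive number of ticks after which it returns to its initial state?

00001110
11110001

2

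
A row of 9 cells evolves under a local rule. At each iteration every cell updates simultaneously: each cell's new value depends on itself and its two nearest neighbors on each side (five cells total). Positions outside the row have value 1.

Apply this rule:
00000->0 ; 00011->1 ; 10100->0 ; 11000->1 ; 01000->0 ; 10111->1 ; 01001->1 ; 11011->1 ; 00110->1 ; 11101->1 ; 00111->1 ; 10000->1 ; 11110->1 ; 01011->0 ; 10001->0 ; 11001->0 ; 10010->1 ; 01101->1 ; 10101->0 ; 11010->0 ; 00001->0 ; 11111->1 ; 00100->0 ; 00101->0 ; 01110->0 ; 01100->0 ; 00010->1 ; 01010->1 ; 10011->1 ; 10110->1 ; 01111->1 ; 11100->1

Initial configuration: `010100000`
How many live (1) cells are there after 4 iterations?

001001001
010110111
000111111
101111111
count of 1: 8

8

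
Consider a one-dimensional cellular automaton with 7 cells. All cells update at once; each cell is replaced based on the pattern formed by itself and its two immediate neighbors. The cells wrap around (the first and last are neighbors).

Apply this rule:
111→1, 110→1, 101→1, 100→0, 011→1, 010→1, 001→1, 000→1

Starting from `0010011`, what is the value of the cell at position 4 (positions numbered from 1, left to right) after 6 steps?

1

0110111
1111111
1111111  (fixed point — unchanged through step 6)
position 4 holds 1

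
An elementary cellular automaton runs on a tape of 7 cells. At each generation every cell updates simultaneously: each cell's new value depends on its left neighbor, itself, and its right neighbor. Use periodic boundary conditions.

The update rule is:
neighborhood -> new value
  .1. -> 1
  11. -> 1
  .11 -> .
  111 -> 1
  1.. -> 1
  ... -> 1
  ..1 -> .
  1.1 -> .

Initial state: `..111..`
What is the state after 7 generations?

generation 1: 1..1111
generation 2: 11..111
generation 3: 111..11
generation 4: 1111..1
generation 5: 11111..
generation 6: .11111.
generation 7: ..11111

..11111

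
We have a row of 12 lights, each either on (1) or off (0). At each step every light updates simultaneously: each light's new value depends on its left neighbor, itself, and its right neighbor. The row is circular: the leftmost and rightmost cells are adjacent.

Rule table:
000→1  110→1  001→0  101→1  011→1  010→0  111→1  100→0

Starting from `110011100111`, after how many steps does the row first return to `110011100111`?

110011100111

1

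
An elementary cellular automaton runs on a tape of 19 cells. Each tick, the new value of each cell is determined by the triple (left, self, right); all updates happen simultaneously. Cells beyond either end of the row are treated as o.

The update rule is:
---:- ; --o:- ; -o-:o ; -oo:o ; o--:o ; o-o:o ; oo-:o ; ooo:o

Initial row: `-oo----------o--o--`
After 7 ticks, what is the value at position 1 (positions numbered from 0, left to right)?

oooo---------oo-oo-
ooooo--------oooooo
oooooo-------oooooo
ooooooo------oooooo
oooooooo-----oooooo
ooooooooo----oooooo
oooooooooo---oooooo
position 1 holds o

o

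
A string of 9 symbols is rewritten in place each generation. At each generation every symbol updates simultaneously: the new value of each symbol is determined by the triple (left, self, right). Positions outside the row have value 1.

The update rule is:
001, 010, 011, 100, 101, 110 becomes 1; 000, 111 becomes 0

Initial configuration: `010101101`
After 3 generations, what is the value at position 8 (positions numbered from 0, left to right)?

111111111
000000000
100000001
position 8 holds 1

1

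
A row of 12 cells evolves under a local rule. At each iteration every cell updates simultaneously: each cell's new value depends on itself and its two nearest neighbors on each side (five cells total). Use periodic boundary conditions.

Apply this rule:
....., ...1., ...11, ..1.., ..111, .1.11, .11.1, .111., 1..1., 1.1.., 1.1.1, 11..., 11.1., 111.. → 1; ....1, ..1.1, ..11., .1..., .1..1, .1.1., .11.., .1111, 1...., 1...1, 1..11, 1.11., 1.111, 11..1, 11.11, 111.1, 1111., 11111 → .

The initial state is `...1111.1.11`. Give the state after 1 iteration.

1.11...111..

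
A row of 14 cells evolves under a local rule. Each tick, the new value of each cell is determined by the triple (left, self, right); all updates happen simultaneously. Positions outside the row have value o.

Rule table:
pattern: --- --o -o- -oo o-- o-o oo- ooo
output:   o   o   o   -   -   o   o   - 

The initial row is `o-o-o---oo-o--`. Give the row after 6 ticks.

oooo-o-oooooo-

ooooo-oo-ooo-o
----oo-oo--oo-
-ooo-oo-o-o-oo
o--oo-oooooo--
o-o-oo-----o-o
oooo-o-oooooo-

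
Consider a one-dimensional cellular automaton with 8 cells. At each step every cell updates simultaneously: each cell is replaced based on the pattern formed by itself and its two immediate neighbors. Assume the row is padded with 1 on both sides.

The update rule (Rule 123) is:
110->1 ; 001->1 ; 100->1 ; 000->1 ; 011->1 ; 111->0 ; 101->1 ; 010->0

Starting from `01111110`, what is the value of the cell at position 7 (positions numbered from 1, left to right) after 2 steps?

1

step 1: 11000011
step 2: 01111110
position 7 holds 1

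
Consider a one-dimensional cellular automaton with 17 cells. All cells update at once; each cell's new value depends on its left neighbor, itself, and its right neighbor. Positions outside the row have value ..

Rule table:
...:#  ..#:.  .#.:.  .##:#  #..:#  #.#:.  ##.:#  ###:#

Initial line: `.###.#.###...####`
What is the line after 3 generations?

.###...#####.####
.#####.#####.####
.#####.#####.####

.#####.#####.####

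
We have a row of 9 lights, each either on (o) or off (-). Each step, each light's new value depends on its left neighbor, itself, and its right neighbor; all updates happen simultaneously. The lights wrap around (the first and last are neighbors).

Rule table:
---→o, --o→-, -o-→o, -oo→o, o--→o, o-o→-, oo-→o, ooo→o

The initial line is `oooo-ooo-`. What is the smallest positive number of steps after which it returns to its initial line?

oooo-ooo-

1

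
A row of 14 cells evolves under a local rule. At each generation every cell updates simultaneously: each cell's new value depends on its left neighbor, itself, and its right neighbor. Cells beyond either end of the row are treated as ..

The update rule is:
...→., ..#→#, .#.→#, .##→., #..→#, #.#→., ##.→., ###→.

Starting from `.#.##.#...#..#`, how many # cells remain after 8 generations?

##....##.#####
..#..#........
.######.......
#......#......
##....###.....
..#..#...#....
.######.###...
#..........#..
count of #: 2

2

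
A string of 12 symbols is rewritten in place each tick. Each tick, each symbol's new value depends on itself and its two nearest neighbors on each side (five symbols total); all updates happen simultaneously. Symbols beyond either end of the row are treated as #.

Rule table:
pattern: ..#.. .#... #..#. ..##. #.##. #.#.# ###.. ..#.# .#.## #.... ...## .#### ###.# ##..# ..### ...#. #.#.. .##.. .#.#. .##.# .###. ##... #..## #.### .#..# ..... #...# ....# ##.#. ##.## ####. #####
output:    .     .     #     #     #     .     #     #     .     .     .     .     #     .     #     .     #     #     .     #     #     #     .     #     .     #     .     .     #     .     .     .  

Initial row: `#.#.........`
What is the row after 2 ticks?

###..#####..
..#..#...#..

..#..#...#..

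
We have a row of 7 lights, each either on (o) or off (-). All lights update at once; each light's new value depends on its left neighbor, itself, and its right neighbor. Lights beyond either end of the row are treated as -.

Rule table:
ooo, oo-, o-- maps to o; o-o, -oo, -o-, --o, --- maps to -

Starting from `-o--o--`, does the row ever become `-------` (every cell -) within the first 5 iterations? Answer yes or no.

--o--o-
---o--o
----o--
-----o-
------o
iteration 5 is ------o, still not uniform -

no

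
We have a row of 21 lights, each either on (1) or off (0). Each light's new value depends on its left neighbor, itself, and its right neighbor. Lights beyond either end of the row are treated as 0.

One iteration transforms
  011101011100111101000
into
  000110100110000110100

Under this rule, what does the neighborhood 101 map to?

1

At position 4 the neighborhood is 101; the next row has 1 there.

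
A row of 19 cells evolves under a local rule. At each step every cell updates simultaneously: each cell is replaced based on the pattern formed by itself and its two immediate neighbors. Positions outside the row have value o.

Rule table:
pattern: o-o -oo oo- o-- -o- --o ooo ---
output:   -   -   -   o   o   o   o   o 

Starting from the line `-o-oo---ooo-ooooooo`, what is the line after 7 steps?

-o---ooo-o---oooooo
-oooo-o--oooo-ooooo
--oo--ooo-oo---oooo
oo--oo-o----ooo-ooo
o-oo---ooooo-o---oo
----ooo-ooo--oooo-o
oooo-o---o-oo-oo---

oooo-o---o-oo-oo---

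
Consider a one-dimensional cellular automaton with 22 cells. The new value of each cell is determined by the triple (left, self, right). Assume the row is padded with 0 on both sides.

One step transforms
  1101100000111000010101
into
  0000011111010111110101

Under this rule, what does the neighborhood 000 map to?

At position 6 the neighborhood is 000; the next row has 1 there.

1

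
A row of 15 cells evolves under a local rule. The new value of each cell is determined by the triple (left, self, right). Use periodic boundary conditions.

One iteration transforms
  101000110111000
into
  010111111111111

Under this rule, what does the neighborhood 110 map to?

1

At position 7 the neighborhood is 110; the next row has 1 there.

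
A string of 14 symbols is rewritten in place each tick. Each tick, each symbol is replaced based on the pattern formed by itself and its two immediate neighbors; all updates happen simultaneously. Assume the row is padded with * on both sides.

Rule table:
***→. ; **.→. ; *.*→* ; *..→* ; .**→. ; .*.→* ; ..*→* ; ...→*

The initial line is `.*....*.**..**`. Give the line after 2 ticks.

********..**..
........**..**

........**..**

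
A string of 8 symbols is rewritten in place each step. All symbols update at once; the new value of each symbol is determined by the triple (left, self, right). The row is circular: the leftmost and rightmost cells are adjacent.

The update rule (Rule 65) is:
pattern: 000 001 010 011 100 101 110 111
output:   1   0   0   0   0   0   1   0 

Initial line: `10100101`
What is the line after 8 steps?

step 1: 10000000
step 2: 00111110
step 3: 10000010
step 4: 00111000
step 5: 10001011
step 6: 10100000
step 7: 00001110
step 8: 11100010

11100010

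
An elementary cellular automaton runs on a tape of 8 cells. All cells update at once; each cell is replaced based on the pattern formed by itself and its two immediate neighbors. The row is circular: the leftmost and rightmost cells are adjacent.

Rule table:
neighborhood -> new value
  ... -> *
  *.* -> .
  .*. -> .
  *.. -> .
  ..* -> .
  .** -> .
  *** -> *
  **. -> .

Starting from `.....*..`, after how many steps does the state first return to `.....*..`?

6

step 1: ****...*
step 2: ***..*..
step 3: .*......
step 4: ...*****
step 5: .*..***.
step 6: .....*..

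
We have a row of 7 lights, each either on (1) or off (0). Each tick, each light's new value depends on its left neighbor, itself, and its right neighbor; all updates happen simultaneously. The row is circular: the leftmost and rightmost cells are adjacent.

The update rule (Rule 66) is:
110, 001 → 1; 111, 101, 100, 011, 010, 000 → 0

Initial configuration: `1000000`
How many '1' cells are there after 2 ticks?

0000001
0000010
count of 1: 1

1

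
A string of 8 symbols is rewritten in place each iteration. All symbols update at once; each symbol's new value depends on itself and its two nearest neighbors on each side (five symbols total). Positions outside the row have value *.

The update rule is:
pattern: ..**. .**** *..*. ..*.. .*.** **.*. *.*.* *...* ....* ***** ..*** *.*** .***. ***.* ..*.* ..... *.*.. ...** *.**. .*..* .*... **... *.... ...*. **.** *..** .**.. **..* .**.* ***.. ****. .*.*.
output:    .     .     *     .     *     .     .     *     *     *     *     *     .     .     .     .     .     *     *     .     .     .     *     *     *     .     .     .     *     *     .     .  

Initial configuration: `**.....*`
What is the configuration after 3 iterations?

.*.*.***
....**.*
.***.***

.***.***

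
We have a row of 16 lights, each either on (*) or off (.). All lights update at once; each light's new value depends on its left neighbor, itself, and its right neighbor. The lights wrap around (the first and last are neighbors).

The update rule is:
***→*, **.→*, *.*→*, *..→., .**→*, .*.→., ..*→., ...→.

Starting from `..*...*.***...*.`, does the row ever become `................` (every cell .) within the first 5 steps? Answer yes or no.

no

step 1: .......****.....
step 2: .......****.....  (fixed point — unchanged through step 5)
step 5 is .......****....., still not uniform .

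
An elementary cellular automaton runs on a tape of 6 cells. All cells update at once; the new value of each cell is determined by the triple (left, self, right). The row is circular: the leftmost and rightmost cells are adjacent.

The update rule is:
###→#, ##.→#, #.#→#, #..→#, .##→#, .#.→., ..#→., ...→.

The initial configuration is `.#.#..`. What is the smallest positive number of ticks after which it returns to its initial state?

..#.#.
...#.#
#...#.
.#...#
#.#...
.#.#..

6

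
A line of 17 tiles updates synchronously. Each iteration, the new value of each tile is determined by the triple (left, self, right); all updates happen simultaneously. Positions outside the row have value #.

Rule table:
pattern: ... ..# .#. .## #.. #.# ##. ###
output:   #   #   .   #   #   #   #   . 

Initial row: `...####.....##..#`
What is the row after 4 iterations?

iteration 1: ####..###########
iteration 2: ...####..........
iteration 3: ####..###########  (repeats iteration 1; period 2)
iteration 4: ...####..........

...####..........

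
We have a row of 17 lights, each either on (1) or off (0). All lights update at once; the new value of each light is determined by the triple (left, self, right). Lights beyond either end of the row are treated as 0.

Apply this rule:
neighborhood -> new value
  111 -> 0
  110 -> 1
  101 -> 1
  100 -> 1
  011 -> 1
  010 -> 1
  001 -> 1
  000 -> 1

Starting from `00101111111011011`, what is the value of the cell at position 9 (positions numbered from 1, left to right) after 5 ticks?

tick 1: 11111000001111111
tick 2: 10001111111000001
tick 3: 11111000001111111  (repeats tick 1; period 2)
tick 5: 11111000001111111
position 9 holds 0

0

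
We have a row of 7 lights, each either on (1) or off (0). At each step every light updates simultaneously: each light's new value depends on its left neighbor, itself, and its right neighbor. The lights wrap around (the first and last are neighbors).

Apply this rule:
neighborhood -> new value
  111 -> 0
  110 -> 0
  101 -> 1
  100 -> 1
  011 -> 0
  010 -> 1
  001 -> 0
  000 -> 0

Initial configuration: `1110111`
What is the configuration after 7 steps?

0010000

step 1: 0001000
step 2: 0001100
step 3: 0000010
step 4: 0000011
step 5: 1000000
step 6: 1100000
step 7: 0010000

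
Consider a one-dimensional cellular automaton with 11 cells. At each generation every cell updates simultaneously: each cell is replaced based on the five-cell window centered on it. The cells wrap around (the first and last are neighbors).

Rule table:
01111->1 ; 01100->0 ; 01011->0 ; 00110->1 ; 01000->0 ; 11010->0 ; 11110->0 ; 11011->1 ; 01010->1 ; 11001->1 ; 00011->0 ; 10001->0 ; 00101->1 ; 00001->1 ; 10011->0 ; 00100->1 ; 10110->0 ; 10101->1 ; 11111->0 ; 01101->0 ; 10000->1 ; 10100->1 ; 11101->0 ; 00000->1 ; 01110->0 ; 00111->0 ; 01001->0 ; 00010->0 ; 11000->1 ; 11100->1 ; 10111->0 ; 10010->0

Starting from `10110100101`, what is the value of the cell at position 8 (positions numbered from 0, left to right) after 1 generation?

1

01000100100
position 8 holds 1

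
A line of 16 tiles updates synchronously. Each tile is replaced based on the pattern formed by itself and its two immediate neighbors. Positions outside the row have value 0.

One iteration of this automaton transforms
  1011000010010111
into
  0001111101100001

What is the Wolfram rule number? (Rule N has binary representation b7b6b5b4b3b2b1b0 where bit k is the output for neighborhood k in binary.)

83

position 14: 111 → 0  (bit 7 = 0)
position 3: 110 → 1  (bit 6 = 1)
position 1: 101 → 0  (bit 5 = 0)
position 4: 100 → 1  (bit 4 = 1)
position 2: 011 → 0  (bit 3 = 0)
position 0: 010 → 0  (bit 2 = 0)
position 7: 001 → 1  (bit 1 = 1)
position 5: 000 → 1  (bit 0 = 1)
bits b7..b0 = 01010011 = 83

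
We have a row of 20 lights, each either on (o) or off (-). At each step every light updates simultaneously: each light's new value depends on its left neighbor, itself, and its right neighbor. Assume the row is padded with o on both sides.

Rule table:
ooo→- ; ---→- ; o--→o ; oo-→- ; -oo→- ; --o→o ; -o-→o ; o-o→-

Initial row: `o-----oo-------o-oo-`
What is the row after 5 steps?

-o------o--o-------o

-o---o--o-----oo----
-oo-oooooo---o--o--o
----------o-ooooooo-
o--------oo---------
-o------o--o-------o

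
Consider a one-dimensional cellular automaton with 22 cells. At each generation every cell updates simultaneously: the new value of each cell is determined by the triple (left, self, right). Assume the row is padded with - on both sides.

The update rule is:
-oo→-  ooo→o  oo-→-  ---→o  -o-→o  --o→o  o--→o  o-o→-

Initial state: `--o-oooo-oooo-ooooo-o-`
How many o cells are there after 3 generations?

ooo--oo---oo---ooo--oo
-o-oo--ooo--ooo-o-oo--
oo---oo-o-oo-o--o---oo
count of o: 11

11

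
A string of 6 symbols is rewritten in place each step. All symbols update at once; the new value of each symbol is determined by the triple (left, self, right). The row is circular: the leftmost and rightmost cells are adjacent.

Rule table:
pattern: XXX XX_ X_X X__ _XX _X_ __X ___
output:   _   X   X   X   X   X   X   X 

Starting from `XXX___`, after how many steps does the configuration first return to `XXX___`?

X_XXXX
XXX___

2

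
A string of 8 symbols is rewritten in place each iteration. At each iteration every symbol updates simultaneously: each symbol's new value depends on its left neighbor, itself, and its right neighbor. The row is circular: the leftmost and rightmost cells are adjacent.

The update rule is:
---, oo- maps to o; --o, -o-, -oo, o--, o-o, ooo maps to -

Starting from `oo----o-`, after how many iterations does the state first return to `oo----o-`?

8

-o-oo---
----o-oo
-oo----o
--o-oo--
o----o-o
o-oo----
---o-oo-
oo----o-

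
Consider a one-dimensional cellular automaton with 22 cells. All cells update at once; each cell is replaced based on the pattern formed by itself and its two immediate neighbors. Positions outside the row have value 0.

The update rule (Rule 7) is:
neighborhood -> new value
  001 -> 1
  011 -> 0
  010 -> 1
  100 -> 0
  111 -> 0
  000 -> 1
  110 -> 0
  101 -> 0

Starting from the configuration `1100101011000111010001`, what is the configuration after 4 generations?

1111000011110001111000

0001101000011000010111
1110001011100011110000
0000111000001100000111
1111000011110001111000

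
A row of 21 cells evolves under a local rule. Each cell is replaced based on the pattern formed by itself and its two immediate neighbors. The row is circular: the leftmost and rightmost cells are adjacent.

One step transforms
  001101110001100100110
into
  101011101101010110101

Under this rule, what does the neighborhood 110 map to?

0

At position 3 the neighborhood is 110; the next row has 0 there.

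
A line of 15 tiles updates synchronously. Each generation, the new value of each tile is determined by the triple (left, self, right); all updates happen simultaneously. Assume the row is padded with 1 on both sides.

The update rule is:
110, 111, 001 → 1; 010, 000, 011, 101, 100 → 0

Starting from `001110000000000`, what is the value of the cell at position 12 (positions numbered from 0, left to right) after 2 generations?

0

010110000000001
000010000000010
position 12 holds 0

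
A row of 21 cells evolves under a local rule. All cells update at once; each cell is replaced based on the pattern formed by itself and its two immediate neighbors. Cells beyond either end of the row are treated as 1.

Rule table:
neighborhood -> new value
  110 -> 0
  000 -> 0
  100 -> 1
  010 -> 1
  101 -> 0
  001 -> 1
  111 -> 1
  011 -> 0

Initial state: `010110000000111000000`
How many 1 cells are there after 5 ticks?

010001000001010100001
011011100011010110010
000001010100010001110
100011010110111010100
010100010000010010111
count of 1: 8

8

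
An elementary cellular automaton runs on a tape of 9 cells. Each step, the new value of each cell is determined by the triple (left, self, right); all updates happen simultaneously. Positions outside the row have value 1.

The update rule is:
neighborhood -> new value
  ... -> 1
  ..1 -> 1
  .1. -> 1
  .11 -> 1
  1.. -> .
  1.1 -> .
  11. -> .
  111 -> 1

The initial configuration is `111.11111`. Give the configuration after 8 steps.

step 1: 11..11111
step 2: 1..111111
step 3: ..1111111
step 4: .11111111
step 5: .11111111  (fixed point — unchanged through step 8)

.11111111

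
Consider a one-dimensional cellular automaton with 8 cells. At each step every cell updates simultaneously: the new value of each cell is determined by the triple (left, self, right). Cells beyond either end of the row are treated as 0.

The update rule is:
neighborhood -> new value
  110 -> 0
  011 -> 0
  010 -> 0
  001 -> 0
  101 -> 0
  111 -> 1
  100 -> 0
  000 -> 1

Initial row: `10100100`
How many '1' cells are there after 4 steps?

2

00000001
11111100
01111001
00110000
count of 1: 2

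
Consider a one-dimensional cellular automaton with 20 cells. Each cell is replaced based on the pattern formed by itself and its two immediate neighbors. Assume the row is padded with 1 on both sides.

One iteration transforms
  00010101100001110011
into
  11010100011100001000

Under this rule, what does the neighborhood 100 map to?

1

At position 0 the neighborhood is 100; the next row has 1 there.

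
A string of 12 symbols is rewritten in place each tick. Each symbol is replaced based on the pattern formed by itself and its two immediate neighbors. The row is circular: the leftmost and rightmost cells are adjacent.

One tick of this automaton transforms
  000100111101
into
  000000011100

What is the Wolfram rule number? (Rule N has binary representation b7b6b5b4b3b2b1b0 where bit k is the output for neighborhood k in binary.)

192

position 7: 111 → 1  (bit 7 = 1)
position 9: 110 → 1  (bit 6 = 1)
position 10: 101 → 0  (bit 5 = 0)
position 0: 100 → 0  (bit 4 = 0)
position 6: 011 → 0  (bit 3 = 0)
position 3: 010 → 0  (bit 2 = 0)
position 2: 001 → 0  (bit 1 = 0)
position 1: 000 → 0  (bit 0 = 0)
bits b7..b0 = 11000000 = 192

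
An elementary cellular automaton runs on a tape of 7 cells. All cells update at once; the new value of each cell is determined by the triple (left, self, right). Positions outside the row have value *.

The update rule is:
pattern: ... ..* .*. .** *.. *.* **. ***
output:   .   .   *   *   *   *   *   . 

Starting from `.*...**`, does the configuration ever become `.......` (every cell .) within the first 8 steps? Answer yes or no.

no

***..*.
..**.**
*.****.
***..**
..**.*.
*.*****
***....
..**...
step 8 is ..**..., still not uniform .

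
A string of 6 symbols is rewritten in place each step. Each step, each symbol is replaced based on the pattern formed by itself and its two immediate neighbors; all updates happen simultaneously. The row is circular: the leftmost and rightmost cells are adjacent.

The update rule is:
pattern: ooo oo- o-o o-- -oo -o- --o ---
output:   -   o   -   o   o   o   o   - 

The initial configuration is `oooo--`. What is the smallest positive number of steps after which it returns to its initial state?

2

step 1: o--ooo
step 2: oooo--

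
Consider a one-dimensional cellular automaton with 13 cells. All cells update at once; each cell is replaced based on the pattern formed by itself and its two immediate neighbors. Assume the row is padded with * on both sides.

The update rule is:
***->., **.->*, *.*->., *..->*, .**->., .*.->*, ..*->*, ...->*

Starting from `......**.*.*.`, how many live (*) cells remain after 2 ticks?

4

******.*.*.*.
.....*.*.*.*.
count of *: 4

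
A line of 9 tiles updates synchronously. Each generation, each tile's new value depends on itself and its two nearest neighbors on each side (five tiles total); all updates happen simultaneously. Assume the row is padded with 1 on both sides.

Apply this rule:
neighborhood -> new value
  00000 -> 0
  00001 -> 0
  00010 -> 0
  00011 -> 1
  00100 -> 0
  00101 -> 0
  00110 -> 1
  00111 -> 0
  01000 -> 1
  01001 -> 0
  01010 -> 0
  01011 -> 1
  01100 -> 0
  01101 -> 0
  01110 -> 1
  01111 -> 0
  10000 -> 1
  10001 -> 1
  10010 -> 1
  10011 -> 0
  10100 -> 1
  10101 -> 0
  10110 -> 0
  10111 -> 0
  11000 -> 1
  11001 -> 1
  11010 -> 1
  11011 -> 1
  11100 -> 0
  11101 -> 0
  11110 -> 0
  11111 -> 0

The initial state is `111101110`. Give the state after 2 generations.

000010101
110000010

110000010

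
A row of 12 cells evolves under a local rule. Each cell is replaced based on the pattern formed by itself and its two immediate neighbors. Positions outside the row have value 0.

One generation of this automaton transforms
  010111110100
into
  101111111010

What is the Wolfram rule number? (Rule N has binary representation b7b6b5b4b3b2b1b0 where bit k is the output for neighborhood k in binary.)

position 4: 111 → 1  (bit 7 = 1)
position 7: 110 → 1  (bit 6 = 1)
position 2: 101 → 1  (bit 5 = 1)
position 10: 100 → 1  (bit 4 = 1)
position 3: 011 → 1  (bit 3 = 1)
position 1: 010 → 0  (bit 2 = 0)
position 0: 001 → 1  (bit 1 = 1)
position 11: 000 → 0  (bit 0 = 0)
bits b7..b0 = 11111010 = 250

250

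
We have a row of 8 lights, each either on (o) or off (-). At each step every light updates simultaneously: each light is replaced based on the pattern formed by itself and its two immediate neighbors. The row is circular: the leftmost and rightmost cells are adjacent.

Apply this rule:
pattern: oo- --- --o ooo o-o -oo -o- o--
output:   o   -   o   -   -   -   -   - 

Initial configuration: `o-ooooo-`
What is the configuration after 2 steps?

step 1: ------o-
step 2: -----o--

-----o--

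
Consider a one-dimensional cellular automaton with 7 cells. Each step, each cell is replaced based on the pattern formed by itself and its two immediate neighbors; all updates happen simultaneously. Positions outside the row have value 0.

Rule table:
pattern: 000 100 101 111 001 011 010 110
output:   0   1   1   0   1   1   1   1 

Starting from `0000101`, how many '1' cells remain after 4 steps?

3

0001111
0011001
0111111
1100001
count of 1: 3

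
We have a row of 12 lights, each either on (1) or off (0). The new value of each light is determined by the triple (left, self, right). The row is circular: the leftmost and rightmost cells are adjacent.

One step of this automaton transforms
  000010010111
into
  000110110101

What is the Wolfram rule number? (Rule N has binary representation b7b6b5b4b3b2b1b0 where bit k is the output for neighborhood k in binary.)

position 10: 111 → 0  (bit 7 = 0)
position 11: 110 → 1  (bit 6 = 1)
position 8: 101 → 0  (bit 5 = 0)
position 0: 100 → 0  (bit 4 = 0)
position 9: 011 → 1  (bit 3 = 1)
position 4: 010 → 1  (bit 2 = 1)
position 3: 001 → 1  (bit 1 = 1)
position 1: 000 → 0  (bit 0 = 0)
bits b7..b0 = 01001110 = 78

78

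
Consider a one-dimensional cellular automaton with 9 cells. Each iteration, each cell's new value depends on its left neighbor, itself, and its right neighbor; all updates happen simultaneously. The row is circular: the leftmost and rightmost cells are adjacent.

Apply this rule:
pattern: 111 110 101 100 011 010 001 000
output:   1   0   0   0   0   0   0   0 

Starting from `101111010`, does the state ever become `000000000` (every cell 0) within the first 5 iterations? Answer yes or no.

yes

000110000
000000000
all cells are 0 at iteration 2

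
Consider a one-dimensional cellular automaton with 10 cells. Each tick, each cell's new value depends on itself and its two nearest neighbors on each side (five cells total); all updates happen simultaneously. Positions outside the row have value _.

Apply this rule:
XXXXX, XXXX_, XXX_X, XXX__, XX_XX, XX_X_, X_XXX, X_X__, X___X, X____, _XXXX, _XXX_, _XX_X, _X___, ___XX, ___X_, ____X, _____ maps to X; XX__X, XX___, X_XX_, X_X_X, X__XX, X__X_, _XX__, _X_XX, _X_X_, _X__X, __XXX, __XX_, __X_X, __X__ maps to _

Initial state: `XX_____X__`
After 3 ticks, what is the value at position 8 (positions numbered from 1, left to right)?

X

___XXXX_XX
XXX_XXXX__
_XXXXXXX_X
position 8 holds X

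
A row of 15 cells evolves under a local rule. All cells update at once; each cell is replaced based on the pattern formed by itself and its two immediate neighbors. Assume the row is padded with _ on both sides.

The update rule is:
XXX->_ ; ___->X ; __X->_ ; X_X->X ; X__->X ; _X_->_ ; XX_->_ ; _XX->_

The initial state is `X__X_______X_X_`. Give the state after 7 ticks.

_XXXXXX__X__XXX

tick 1: _X__XXXXXX__X_X
tick 2: __X_______X__X_
tick 3: X__XXXXXX__X__X
tick 4: _X_______X__X__
tick 5: __XXXXXX__X__XX
tick 6: X_______X__X___
tick 7: _XXXXXX__X__XXX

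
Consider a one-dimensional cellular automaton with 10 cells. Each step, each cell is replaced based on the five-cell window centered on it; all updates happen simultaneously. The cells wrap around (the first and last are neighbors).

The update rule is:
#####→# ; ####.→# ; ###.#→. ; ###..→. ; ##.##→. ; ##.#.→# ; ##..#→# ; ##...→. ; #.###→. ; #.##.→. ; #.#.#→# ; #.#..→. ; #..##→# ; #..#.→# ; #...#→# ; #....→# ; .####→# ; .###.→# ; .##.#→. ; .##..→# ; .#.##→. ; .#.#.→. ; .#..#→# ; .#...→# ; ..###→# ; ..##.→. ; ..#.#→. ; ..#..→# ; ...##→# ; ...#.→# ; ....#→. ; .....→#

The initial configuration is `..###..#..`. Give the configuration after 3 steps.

.###.#####
..#...###.
########..

########..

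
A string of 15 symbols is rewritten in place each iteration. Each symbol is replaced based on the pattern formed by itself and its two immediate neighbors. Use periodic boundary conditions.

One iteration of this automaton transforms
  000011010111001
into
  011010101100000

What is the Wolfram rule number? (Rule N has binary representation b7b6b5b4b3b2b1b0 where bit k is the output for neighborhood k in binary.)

position 10: 111 → 0  (bit 7 = 0)
position 5: 110 → 0  (bit 6 = 0)
position 6: 101 → 1  (bit 5 = 1)
position 0: 100 → 0  (bit 4 = 0)
position 4: 011 → 1  (bit 3 = 1)
position 7: 010 → 0  (bit 2 = 0)
position 3: 001 → 0  (bit 1 = 0)
position 1: 000 → 1  (bit 0 = 1)
bits b7..b0 = 00101001 = 41

41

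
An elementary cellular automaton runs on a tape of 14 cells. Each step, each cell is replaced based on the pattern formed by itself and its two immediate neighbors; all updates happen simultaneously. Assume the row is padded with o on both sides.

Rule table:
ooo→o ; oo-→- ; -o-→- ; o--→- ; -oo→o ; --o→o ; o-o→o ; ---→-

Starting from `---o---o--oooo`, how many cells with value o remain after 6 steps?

--o---o--ooooo
-o---o--oooooo
o---o--ooooooo
---o--oooooooo
--o--ooooooooo
-o--oooooooooo
count of o: 11

11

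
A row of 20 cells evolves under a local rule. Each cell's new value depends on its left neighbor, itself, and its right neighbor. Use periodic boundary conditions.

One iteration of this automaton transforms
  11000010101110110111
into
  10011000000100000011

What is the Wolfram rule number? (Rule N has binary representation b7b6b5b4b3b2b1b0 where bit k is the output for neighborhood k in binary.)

position 0: 111 → 1  (bit 7 = 1)
position 1: 110 → 0  (bit 6 = 0)
position 7: 101 → 0  (bit 5 = 0)
position 2: 100 → 0  (bit 4 = 0)
position 10: 011 → 0  (bit 3 = 0)
position 6: 010 → 0  (bit 2 = 0)
position 5: 001 → 0  (bit 1 = 0)
position 3: 000 → 1  (bit 0 = 1)
bits b7..b0 = 10000001 = 129

129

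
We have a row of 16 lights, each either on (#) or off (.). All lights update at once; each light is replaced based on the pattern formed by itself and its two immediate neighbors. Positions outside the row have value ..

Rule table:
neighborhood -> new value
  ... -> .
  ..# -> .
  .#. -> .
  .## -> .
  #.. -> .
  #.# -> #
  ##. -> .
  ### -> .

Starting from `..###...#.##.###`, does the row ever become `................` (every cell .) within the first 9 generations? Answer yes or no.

generation 1: .........#..#...
generation 2: ................
all cells are . at generation 2

yes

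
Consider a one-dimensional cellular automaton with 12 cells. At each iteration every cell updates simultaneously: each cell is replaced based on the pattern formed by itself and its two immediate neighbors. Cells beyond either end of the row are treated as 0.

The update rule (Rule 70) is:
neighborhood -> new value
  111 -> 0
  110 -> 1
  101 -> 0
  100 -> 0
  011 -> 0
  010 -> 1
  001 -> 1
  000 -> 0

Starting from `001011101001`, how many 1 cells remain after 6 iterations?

6

iteration 1: 011000101011
iteration 2: 101001101001
iteration 3: 101010101011
iteration 4: 101010101001
iteration 5: 101010101011  (repeats iteration 3; period 2)
iteration 6: 101010101001
count of 1: 6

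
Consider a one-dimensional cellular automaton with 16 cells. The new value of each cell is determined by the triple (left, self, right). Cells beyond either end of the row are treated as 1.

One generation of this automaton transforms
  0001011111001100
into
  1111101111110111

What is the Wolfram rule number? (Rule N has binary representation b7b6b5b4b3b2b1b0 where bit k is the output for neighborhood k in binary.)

position 6: 111 → 1  (bit 7 = 1)
position 9: 110 → 1  (bit 6 = 1)
position 4: 101 → 1  (bit 5 = 1)
position 0: 100 → 1  (bit 4 = 1)
position 5: 011 → 0  (bit 3 = 0)
position 3: 010 → 1  (bit 2 = 1)
position 2: 001 → 1  (bit 1 = 1)
position 1: 000 → 1  (bit 0 = 1)
bits b7..b0 = 11110111 = 247

247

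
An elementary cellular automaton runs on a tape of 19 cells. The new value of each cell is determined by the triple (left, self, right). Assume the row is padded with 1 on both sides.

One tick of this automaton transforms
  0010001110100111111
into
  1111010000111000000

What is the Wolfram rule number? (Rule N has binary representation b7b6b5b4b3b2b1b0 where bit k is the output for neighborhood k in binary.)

22

position 7: 111 → 0  (bit 7 = 0)
position 8: 110 → 0  (bit 6 = 0)
position 9: 101 → 0  (bit 5 = 0)
position 0: 100 → 1  (bit 4 = 1)
position 6: 011 → 0  (bit 3 = 0)
position 2: 010 → 1  (bit 2 = 1)
position 1: 001 → 1  (bit 1 = 1)
position 4: 000 → 0  (bit 0 = 0)
bits b7..b0 = 00010110 = 22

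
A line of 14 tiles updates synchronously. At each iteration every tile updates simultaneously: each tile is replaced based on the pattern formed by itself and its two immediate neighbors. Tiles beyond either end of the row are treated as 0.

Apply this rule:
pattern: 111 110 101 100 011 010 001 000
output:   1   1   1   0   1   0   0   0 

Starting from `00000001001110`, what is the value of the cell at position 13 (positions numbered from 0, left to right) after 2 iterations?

0

00000000001110
00000000001110
position 13 holds 0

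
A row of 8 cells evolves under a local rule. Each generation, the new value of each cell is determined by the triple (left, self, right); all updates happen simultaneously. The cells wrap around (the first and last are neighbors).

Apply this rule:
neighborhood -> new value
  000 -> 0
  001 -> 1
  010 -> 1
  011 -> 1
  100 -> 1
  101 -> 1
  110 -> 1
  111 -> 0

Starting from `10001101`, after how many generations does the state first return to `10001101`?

generation 1: 11011111
generation 2: 01110000
generation 3: 11011000
generation 4: 11111101
generation 5: 00000111
generation 6: 10001101

6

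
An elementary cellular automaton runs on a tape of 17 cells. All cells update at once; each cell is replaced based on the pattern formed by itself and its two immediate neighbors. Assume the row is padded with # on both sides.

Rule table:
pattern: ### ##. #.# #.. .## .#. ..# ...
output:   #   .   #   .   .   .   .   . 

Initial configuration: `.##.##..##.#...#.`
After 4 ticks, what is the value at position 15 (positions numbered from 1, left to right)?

.

tick 1: #..#......#.....#
tick 2: .................
tick 3: .................  (fixed point — unchanged through tick 4)
position 15 holds .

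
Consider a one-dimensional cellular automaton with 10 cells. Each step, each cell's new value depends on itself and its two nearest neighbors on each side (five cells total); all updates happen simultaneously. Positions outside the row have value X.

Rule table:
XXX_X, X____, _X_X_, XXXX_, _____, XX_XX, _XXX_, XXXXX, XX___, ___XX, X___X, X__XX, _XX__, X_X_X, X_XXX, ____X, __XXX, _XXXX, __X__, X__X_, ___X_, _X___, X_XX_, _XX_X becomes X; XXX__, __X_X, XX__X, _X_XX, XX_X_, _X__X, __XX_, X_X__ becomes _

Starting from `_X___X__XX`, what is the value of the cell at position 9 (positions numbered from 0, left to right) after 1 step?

X

__XXXX_XXX
position 9 holds X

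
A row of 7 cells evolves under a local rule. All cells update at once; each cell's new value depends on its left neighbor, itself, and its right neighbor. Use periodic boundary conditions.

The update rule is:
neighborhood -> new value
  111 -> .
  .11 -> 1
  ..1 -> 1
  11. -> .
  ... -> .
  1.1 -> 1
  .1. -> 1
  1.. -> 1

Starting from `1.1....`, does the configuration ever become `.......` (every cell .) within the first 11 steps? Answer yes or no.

step 1: 1111..1
step 2: ....111
step 3: 1..11..
step 4: 1111.11
step 5: ....11.
step 6: ...11.1
step 7: 1.11.11
step 8: .11.11.
step 9: 11.11.1
step 10: ..11.11
step 11: 111.11.
step 11 is 111.11., still not uniform .

no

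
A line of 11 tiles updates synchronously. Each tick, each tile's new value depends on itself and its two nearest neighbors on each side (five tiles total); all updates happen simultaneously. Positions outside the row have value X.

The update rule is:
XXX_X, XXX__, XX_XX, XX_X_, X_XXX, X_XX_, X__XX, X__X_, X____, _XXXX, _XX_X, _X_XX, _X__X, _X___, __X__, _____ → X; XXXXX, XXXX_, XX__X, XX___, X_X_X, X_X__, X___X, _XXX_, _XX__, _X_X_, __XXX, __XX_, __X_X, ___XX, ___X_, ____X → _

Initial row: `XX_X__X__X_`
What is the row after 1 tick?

_XX_XXXXX_X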